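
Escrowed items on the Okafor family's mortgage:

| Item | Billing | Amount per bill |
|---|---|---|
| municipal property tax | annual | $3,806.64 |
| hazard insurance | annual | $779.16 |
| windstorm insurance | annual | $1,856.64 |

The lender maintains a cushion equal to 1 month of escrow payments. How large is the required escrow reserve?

$536.87

Municipal property tax — $3,806.64/yr
Hazard insurance — $779.16/yr
Windstorm insurance — $1,856.64/yr
Total annual escrow = $6,442.44
Base monthly escrow = $6,442.44 / 12 = $536.87
Cushion = 1 × $536.87 = $536.87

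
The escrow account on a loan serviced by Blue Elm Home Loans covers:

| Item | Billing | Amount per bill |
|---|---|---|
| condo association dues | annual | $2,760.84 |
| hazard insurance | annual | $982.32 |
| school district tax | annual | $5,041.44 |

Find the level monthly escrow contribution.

$732.05

Condo association dues — $2,760.84
Hazard insurance — $982.32
School district tax — $5,041.44
Combined annual = $8,784.60
Base monthly escrow = $8,784.60 ÷ 12 = $732.05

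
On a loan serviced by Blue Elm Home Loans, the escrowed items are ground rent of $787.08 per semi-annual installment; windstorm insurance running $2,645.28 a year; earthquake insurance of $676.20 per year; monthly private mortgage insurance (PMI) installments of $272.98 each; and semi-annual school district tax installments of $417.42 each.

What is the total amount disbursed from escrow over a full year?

Ground rent — $787.08 × 2 = $1,574.16/yr
Windstorm insurance — $2,645.28/yr
Earthquake insurance — $676.20/yr
Private mortgage insurance (PMI) — $272.98 × 12 = $3,275.76/yr
School district tax — $417.42 × 2 = $834.84/yr
Combined annual = $1,574.16 + $2,645.28 + $676.20 + $3,275.76 + $834.84 = $9,006.24

$9,006.24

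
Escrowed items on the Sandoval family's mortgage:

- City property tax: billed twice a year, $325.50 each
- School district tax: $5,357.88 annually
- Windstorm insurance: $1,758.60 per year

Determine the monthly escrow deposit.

City property tax = $325.50 × 2 = $651.00/yr
School district tax = $5,357.88/yr
Windstorm insurance = $1,758.60/yr
Yearly total = $651.00 + $5,357.88 + $1,758.60 = $7,767.48
Monthly escrow = $7,767.48 / 12 = $647.29

$647.29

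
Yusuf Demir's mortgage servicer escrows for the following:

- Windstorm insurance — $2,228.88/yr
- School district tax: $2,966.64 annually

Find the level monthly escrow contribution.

$432.96

Windstorm insurance — $2,228.88 annually
School district tax — $2,966.64 annually
Combined annual = $5,195.52
Base monthly escrow = $5,195.52 / 12 = $432.96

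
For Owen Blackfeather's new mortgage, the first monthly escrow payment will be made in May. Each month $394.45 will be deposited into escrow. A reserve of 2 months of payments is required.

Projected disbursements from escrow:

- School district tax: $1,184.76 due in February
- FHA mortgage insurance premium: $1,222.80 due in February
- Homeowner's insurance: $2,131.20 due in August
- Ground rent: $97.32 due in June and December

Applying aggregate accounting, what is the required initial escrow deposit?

Cushion = 2 × $394.45 = $788.90
Trial balance (start $0, +$394.45 each month, − disbursements):
  May: +$394.45 → $394.45
  Jun: +$394.45 − $97.32 → $691.58
  Jul: +$394.45 → $1,086.03
  Aug: +$394.45 − $2,131.20 → -$650.72
  Sep: +$394.45 → -$256.27
  Oct: +$394.45 → $138.18
  Nov: +$394.45 → $532.63
  Dec: +$394.45 − $97.32 → $829.76
  Jan: +$394.45 → $1,224.21
  Feb: +$394.45 − $2,407.56 → -$788.90
  Mar: +$394.45 → -$394.45
  Apr: +$394.45 → $0.00
Lowest trial balance = -$788.90 (Feb)
Initial deposit = cushion − low point = $788.90 − (-$788.90) = $1,577.80

$1,577.80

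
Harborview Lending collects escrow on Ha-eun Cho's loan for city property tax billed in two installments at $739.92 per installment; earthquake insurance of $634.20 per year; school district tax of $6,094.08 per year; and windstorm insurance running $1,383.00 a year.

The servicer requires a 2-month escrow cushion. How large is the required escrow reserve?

City property tax = $739.92 × 2 = $1,479.84/yr
Earthquake insurance = $634.20/yr
School district tax = $6,094.08/yr
Windstorm insurance = $1,383.00/yr
Combined annual = $9,591.12
Monthly escrow = $9,591.12 / 12 = $799.26
Cushion = 2 × $799.26 = $1,598.52

$1,598.52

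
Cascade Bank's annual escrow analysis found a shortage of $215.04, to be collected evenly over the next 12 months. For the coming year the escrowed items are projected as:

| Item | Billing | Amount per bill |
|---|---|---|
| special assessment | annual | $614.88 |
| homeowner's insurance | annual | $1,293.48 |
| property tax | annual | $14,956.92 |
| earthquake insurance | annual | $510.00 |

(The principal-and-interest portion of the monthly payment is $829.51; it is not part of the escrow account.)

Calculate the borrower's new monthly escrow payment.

$1,465.86

Special assessment = $614.88 per year
Homeowner's insurance = $1,293.48 per year
Property tax = $14,956.92 per year
Earthquake insurance = $510.00 per year
Annual escrow total = $17,375.28
Monthly = $17,375.28 ÷ 12 = $1,447.94
Monthly shortage recovery: $215.04 / 12 = $17.92
Adjusted monthly = $1,447.94 + $17.92 = $1,465.86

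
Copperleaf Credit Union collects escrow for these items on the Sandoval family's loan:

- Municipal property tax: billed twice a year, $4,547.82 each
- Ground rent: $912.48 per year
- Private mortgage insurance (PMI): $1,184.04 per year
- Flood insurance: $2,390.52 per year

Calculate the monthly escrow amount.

Municipal property tax — $4,547.82 × 2 = $9,095.64 annually
Ground rent — $912.48 annually
Private mortgage insurance (PMI) — $1,184.04 annually
Flood insurance — $2,390.52 annually
Combined annual = $9,095.64 + $912.48 + $1,184.04 + $2,390.52 = $13,582.68
Base monthly escrow = $13,582.68 / 12 = $1,131.89

$1,131.89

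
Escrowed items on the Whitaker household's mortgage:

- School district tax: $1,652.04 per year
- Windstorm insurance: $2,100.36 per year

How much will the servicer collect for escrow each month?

School district tax = $1,652.04
Windstorm insurance = $2,100.36
Annual escrow total = $3,752.40
Monthly escrow = $3,752.40 ÷ 12 = $312.70

$312.70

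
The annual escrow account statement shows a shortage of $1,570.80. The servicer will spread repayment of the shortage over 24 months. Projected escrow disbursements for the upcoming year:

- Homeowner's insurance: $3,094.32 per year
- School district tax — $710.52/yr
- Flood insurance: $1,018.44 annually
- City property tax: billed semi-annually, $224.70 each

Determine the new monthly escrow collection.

Homeowner's insurance = $3,094.32 per year
School district tax = $710.52 per year
Flood insurance = $1,018.44 per year
City property tax = $224.70 × 2 = $449.40 per year
Yearly total = $5,272.68
Base monthly escrow = $5,272.68 ÷ 12 = $439.39
Shortage per month = $1,570.80 / 24 = $65.45
New monthly escrow = $439.39 + $65.45 = $504.84

$504.84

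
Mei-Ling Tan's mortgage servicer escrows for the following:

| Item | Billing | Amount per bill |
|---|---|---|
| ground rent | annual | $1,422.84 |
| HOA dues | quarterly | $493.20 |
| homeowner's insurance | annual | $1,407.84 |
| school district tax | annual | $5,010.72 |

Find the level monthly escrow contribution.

$817.85

Ground rent — $1,422.84 annually
HOA dues — $493.20 × 4 = $1,972.80 annually
Homeowner's insurance — $1,407.84 annually
School district tax — $5,010.72 annually
Total per year = $1,422.84 + $1,972.80 + $1,407.84 + $5,010.72 = $9,814.20
Monthly escrow = $9,814.20 ÷ 12 = $817.85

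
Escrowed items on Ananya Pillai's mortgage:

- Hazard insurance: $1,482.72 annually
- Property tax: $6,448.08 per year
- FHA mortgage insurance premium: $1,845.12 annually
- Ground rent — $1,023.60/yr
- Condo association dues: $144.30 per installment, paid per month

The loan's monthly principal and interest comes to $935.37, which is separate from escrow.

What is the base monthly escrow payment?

$1,044.26

Hazard insurance: $1,482.72/yr
Property tax: $6,448.08/yr
FHA mortgage insurance premium: $1,845.12/yr
Ground rent: $1,023.60/yr
Condo association dues: $144.30 × 12 = $1,731.60/yr
Total annual escrow = $12,531.12
Monthly = $12,531.12 ÷ 12 = $1,044.26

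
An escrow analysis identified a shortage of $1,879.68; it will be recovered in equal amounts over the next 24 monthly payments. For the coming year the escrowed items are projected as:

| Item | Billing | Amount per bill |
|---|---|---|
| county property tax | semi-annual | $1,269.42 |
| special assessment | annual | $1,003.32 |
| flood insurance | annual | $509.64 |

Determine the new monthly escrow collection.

$415.97

County property tax = $1,269.42 × 2 = $2,538.84
Special assessment = $1,003.32
Flood insurance = $509.64
Yearly total = $4,051.80
Per month = $4,051.80 / 12 = $337.65
Shortage per month = $1,879.68 / 24 = $78.32
New monthly escrow = $337.65 + $78.32 = $415.97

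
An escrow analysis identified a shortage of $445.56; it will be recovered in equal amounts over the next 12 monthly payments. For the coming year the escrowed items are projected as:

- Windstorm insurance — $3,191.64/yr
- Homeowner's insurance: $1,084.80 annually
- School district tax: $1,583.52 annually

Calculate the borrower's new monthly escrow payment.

$525.46

Windstorm insurance = $3,191.64 per year
Homeowner's insurance = $1,084.80 per year
School district tax = $1,583.52 per year
Combined annual = $3,191.64 + $1,084.80 + $1,583.52 = $5,859.96
Monthly escrow = $5,859.96 ÷ 12 = $488.33
Shortage per month = $445.56 / 12 = $37.13
New monthly escrow = $488.33 + $37.13 = $525.46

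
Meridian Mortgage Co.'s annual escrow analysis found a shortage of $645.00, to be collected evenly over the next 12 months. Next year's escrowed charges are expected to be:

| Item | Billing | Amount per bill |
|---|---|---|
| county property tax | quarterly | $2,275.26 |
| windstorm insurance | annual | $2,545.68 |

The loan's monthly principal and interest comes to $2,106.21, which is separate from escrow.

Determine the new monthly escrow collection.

County property tax = $2,275.26 × 4 = $9,101.04 annually
Windstorm insurance = $2,545.68 annually
Combined annual = $11,646.72
Base monthly escrow = $11,646.72 / 12 = $970.56
Shortage spread = $645.00 ÷ 12 = $53.75/mo
New monthly escrow = $970.56 + $53.75 = $1,024.31

$1,024.31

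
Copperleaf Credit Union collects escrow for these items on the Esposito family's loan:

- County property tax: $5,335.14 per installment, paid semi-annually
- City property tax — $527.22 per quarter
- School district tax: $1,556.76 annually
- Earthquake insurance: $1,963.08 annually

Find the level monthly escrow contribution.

$1,358.25

County property tax = $5,335.14 × 2 = $10,670.28/yr
City property tax = $527.22 × 4 = $2,108.88/yr
School district tax = $1,556.76/yr
Earthquake insurance = $1,963.08/yr
Total annual escrow = $10,670.28 + $2,108.88 + $1,556.76 + $1,963.08 = $16,299.00
Monthly = $16,299.00 / 12 = $1,358.25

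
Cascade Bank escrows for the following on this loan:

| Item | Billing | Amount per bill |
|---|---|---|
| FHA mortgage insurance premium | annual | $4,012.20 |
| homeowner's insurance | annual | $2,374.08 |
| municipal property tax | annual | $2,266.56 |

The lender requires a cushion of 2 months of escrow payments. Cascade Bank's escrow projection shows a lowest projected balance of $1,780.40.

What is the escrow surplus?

FHA mortgage insurance premium = $4,012.20/yr
Homeowner's insurance = $2,374.08/yr
Municipal property tax = $2,266.56/yr
Annual escrow total = $4,012.20 + $2,374.08 + $2,266.56 = $8,652.84
Per month = $8,652.84 ÷ 12 = $721.07
Cushion = 2 × $721.07 = $1,442.14
Excess over cushion: $1,780.40 − $1,442.14 = $338.26

$338.26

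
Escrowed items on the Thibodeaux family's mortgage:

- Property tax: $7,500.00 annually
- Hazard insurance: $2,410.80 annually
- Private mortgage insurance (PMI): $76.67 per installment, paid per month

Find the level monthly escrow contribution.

Property tax — $7,500.00 annually
Hazard insurance — $2,410.80 annually
Private mortgage insurance (PMI) — $76.67 × 12 = $920.04 annually
Total annual escrow = $10,830.84
Monthly escrow = $10,830.84 ÷ 12 = $902.57

$902.57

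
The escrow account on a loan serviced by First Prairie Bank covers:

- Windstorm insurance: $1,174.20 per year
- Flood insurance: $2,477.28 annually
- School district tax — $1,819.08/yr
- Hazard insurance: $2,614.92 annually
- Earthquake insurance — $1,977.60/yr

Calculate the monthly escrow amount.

Windstorm insurance: $1,174.20 per year
Flood insurance: $2,477.28 per year
School district tax: $1,819.08 per year
Hazard insurance: $2,614.92 per year
Earthquake insurance: $1,977.60 per year
Total per year = $10,063.08
Monthly escrow = $10,063.08 / 12 = $838.59

$838.59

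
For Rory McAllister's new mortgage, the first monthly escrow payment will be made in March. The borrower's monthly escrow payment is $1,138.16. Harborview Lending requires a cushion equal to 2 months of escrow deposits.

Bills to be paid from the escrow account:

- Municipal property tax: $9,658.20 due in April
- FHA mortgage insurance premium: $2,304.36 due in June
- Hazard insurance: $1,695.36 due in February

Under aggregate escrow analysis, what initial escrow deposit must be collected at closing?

$9,686.24

Cushion = 2 × $1,138.16 = $2,276.32
Trial balance (start $0, +$1,138.16 each month, − disbursements):
  Mar: +$1,138.16 → $1,138.16
  Apr: +$1,138.16 − $9,658.20 → -$7,381.88
  May: +$1,138.16 → -$6,243.72
  Jun: +$1,138.16 − $2,304.36 → -$7,409.92
  Jul: +$1,138.16 → -$6,271.76
  Aug: +$1,138.16 → -$5,133.60
  Sep: +$1,138.16 → -$3,995.44
  Oct: +$1,138.16 → -$2,857.28
  Nov: +$1,138.16 → -$1,719.12
  Dec: +$1,138.16 → -$580.96
  Jan: +$1,138.16 → $557.20
  Feb: +$1,138.16 − $1,695.36 → $0.00
Lowest trial balance = -$7,409.92 (Jun)
Initial deposit = cushion − low point = $2,276.32 − (-$7,409.92) = $9,686.24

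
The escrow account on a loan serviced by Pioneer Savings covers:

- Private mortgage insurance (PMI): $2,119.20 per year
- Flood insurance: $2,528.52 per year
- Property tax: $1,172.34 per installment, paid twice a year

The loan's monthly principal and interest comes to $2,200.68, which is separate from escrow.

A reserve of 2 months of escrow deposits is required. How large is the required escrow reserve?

$1,165.40

Private mortgage insurance (PMI): $2,119.20 annually
Flood insurance: $2,528.52 annually
Property tax: $1,172.34 × 2 = $2,344.68 annually
Annual escrow total = $6,992.40
Monthly = $6,992.40 / 12 = $582.70
Required cushion = 2 × $582.70 = $1,165.40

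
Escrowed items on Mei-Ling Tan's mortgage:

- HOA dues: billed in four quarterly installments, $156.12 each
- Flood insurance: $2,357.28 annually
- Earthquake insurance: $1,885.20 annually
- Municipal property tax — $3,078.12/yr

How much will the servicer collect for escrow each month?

$662.09

HOA dues: $156.12 × 4 = $624.48 per year
Flood insurance: $2,357.28 per year
Earthquake insurance: $1,885.20 per year
Municipal property tax: $3,078.12 per year
Yearly total = $624.48 + $2,357.28 + $1,885.20 + $3,078.12 = $7,945.08
Base monthly escrow = $7,945.08 / 12 = $662.09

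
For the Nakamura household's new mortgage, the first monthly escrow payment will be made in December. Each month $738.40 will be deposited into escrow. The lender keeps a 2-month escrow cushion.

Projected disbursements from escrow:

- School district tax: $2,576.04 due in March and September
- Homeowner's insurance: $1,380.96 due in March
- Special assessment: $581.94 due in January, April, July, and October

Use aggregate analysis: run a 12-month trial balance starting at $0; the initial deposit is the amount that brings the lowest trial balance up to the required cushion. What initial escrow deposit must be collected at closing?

Cushion = 2 × $738.40 = $1,476.80
Trial balance (start $0, +$738.40 each month, − disbursements):
  Dec: +$738.40 → $738.40
  Jan: +$738.40 − $581.94 → $894.86
  Feb: +$738.40 → $1,633.26
  Mar: +$738.40 − $3,957.00 → -$1,585.34
  Apr: +$738.40 − $581.94 → -$1,428.88
  May: +$738.40 → -$690.48
  Jun: +$738.40 → $47.92
  Jul: +$738.40 − $581.94 → $204.38
  Aug: +$738.40 → $942.78
  Sep: +$738.40 − $2,576.04 → -$894.86
  Oct: +$738.40 − $581.94 → -$738.40
  Nov: +$738.40 → $0.00
Lowest trial balance = -$1,585.34 (Mar)
Initial deposit = cushion − low point = $1,476.80 − (-$1,585.34) = $3,062.14

$3,062.14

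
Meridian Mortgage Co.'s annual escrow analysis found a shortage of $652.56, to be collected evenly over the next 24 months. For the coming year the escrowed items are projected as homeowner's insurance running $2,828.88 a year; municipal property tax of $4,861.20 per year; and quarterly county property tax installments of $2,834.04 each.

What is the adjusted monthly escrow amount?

$1,612.71

Homeowner's insurance: $2,828.88
Municipal property tax: $4,861.20
County property tax: $2,834.04 × 4 = $11,336.16
Combined annual = $2,828.88 + $4,861.20 + $11,336.16 = $19,026.24
Base monthly escrow = $19,026.24 / 12 = $1,585.52
Shortage spread = $652.56 ÷ 24 = $27.19/mo
New monthly escrow = $1,585.52 + $27.19 = $1,612.71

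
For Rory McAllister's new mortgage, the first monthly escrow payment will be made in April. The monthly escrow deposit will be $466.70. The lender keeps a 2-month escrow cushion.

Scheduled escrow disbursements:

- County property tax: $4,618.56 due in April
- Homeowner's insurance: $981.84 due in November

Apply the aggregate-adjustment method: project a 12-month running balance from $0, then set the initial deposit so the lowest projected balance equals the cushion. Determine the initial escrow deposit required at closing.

$5,085.26

Cushion = 2 × $466.70 = $933.40
Trial balance (start $0, +$466.70 each month, − disbursements):
  Apr: +$466.70 − $4,618.56 → -$4,151.86
  May: +$466.70 → -$3,685.16
  Jun: +$466.70 → -$3,218.46
  Jul: +$466.70 → -$2,751.76
  Aug: +$466.70 → -$2,285.06
  Sep: +$466.70 → -$1,818.36
  Oct: +$466.70 → -$1,351.66
  Nov: +$466.70 − $981.84 → -$1,866.80
  Dec: +$466.70 → -$1,400.10
  Jan: +$466.70 → -$933.40
  Feb: +$466.70 → -$466.70
  Mar: +$466.70 → $0.00
Lowest trial balance = -$4,151.86 (Apr)
Initial deposit = cushion − low point = $933.40 − (-$4,151.86) = $5,085.26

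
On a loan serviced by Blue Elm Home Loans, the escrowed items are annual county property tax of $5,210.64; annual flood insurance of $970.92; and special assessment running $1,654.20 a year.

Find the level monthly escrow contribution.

$652.98

County property tax = $5,210.64/yr
Flood insurance = $970.92/yr
Special assessment = $1,654.20/yr
Total annual escrow = $7,835.76
Per month = $7,835.76 / 12 = $652.98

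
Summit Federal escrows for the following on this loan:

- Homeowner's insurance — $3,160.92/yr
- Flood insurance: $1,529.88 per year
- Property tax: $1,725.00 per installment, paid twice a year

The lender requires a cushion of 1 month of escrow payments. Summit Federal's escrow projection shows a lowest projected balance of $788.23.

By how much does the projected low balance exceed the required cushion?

Homeowner's insurance — $3,160.92/yr
Flood insurance — $1,529.88/yr
Property tax — $1,725.00 × 2 = $3,450.00/yr
Total annual escrow = $3,160.92 + $1,529.88 + $3,450.00 = $8,140.80
Monthly = $8,140.80 / 12 = $678.40
Cushion = 1 × $678.40 = $678.40
Surplus = $788.23 − $678.40 = $109.83

$109.83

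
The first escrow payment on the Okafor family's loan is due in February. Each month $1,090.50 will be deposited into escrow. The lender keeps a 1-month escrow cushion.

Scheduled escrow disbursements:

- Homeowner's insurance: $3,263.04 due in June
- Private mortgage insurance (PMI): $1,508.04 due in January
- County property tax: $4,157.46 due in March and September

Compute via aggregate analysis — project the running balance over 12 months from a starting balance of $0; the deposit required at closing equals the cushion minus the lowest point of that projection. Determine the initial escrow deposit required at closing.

Cushion = 1 × $1,090.50 = $1,090.50
Trial balance (start $0, +$1,090.50 each month, − disbursements):
  Feb: +$1,090.50 → $1,090.50
  Mar: +$1,090.50 − $4,157.46 → -$1,976.46
  Apr: +$1,090.50 → -$885.96
  May: +$1,090.50 → $204.54
  Jun: +$1,090.50 − $3,263.04 → -$1,968.00
  Jul: +$1,090.50 → -$877.50
  Aug: +$1,090.50 → $213.00
  Sep: +$1,090.50 − $4,157.46 → -$2,853.96
  Oct: +$1,090.50 → -$1,763.46
  Nov: +$1,090.50 → -$672.96
  Dec: +$1,090.50 → $417.54
  Jan: +$1,090.50 − $1,508.04 → $0.00
Lowest trial balance = -$2,853.96 (Sep)
Initial deposit = cushion − low point = $1,090.50 − (-$2,853.96) = $3,944.46

$3,944.46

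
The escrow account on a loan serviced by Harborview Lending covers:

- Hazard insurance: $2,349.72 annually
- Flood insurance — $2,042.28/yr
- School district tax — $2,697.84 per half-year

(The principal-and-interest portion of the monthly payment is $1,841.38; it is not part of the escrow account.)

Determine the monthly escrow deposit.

$815.64

Hazard insurance — $2,349.72
Flood insurance — $2,042.28
School district tax — $2,697.84 × 2 = $5,395.68
Annual escrow total = $2,349.72 + $2,042.28 + $5,395.68 = $9,787.68
Base monthly escrow = $9,787.68 ÷ 12 = $815.64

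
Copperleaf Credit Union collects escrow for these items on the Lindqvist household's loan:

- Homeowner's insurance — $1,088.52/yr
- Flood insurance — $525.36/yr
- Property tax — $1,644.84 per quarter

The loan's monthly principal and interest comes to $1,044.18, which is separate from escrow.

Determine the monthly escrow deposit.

Homeowner's insurance = $1,088.52/yr
Flood insurance = $525.36/yr
Property tax = $1,644.84 × 4 = $6,579.36/yr
Annual escrow total = $1,088.52 + $525.36 + $6,579.36 = $8,193.24
Monthly = $8,193.24 / 12 = $682.77

$682.77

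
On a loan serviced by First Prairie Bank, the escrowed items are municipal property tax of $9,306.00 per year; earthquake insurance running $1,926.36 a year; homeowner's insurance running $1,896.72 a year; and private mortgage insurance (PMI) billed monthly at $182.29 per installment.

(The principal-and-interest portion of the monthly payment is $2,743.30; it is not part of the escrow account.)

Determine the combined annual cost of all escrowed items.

Municipal property tax — $9,306.00/yr
Earthquake insurance — $1,926.36/yr
Homeowner's insurance — $1,896.72/yr
Private mortgage insurance (PMI) — $182.29 × 12 = $2,187.48/yr
Combined annual = $9,306.00 + $1,926.36 + $1,896.72 + $2,187.48 = $15,316.56

$15,316.56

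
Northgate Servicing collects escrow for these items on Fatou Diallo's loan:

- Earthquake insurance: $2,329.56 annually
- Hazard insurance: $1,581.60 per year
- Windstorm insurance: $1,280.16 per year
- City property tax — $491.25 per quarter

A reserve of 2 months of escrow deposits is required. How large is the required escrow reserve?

Earthquake insurance — $2,329.56 annually
Hazard insurance — $1,581.60 annually
Windstorm insurance — $1,280.16 annually
City property tax — $491.25 × 4 = $1,965.00 annually
Combined annual = $2,329.56 + $1,581.60 + $1,280.16 + $1,965.00 = $7,156.32
Per month = $7,156.32 / 12 = $596.36
Required cushion = 2 × $596.36 = $1,192.72

$1,192.72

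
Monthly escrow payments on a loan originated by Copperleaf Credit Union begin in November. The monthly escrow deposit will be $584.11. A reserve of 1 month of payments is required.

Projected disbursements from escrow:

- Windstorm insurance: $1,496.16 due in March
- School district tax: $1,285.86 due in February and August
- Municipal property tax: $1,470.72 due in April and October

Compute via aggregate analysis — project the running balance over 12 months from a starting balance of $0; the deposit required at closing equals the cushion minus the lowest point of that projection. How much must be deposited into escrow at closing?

$1,332.19

Cushion = 1 × $584.11 = $584.11
Trial balance (start $0, +$584.11 each month, − disbursements):
  Nov: +$584.11 → $584.11
  Dec: +$584.11 → $1,168.22
  Jan: +$584.11 → $1,752.33
  Feb: +$584.11 − $1,285.86 → $1,050.58
  Mar: +$584.11 − $1,496.16 → $138.53
  Apr: +$584.11 − $1,470.72 → -$748.08
  May: +$584.11 → -$163.97
  Jun: +$584.11 → $420.14
  Jul: +$584.11 → $1,004.25
  Aug: +$584.11 − $1,285.86 → $302.50
  Sep: +$584.11 → $886.61
  Oct: +$584.11 − $1,470.72 → $0.00
Lowest trial balance = -$748.08 (Apr)
Initial deposit = cushion − low point = $584.11 − (-$748.08) = $1,332.19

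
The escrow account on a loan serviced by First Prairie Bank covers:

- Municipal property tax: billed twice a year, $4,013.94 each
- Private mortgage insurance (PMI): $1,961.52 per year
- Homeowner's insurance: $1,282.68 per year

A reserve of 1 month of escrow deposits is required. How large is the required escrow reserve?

$939.34

Municipal property tax: $4,013.94 × 2 = $8,027.88
Private mortgage insurance (PMI): $1,961.52
Homeowner's insurance: $1,282.68
Annual escrow total = $11,272.08
Per month = $11,272.08 ÷ 12 = $939.34
Reserve = 1 × $939.34 = $939.34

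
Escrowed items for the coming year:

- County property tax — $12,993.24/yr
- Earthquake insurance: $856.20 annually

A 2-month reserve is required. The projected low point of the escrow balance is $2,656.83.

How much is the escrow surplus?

$348.59

County property tax = $12,993.24
Earthquake insurance = $856.20
Annual escrow total = $13,849.44
Monthly = $13,849.44 / 12 = $1,154.12
Required reserve = 2 × $1,154.12 = $2,308.24
Excess over cushion: $2,656.83 − $2,308.24 = $348.59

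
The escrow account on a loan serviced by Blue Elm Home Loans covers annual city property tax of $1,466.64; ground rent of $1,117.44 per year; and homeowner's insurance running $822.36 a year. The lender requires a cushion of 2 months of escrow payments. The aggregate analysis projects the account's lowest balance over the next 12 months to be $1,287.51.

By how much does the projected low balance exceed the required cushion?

City property tax — $1,466.64/yr
Ground rent — $1,117.44/yr
Homeowner's insurance — $822.36/yr
Total annual escrow = $1,466.64 + $1,117.44 + $822.36 = $3,406.44
Per month = $3,406.44 / 12 = $283.87
Required cushion = 2 × $283.87 = $567.74
Surplus = $1,287.51 − $567.74 = $719.77

$719.77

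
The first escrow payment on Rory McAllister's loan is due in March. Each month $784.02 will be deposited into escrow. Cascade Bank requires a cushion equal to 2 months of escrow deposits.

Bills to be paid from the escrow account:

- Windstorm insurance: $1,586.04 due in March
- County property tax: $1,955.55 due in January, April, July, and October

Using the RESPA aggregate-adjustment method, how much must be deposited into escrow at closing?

Cushion = 2 × $784.02 = $1,568.04
Trial balance (start $0, +$784.02 each month, − disbursements):
  Mar: +$784.02 − $1,586.04 → -$802.02
  Apr: +$784.02 − $1,955.55 → -$1,973.55
  May: +$784.02 → -$1,189.53
  Jun: +$784.02 → -$405.51
  Jul: +$784.02 − $1,955.55 → -$1,577.04
  Aug: +$784.02 → -$793.02
  Sep: +$784.02 → -$9.00
  Oct: +$784.02 − $1,955.55 → -$1,180.53
  Nov: +$784.02 → -$396.51
  Dec: +$784.02 → $387.51
  Jan: +$784.02 − $1,955.55 → -$784.02
  Feb: +$784.02 → $0.00
Lowest trial balance = -$1,973.55 (Apr)
Initial deposit = cushion − low point = $1,568.04 − (-$1,973.55) = $3,541.59

$3,541.59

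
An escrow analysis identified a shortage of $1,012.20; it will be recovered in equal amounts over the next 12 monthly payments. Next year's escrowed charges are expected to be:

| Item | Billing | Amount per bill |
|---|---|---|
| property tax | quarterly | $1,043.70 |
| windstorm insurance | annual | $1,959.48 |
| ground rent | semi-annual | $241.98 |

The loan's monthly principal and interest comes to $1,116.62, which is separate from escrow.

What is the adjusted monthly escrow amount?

Property tax: $1,043.70 × 4 = $4,174.80 annually
Windstorm insurance: $1,959.48 annually
Ground rent: $241.98 × 2 = $483.96 annually
Total annual escrow = $6,618.24
Base monthly escrow = $6,618.24 / 12 = $551.52
Monthly shortage recovery: $1,012.20 / 12 = $84.35
Adjusted monthly = $551.52 + $84.35 = $635.87

$635.87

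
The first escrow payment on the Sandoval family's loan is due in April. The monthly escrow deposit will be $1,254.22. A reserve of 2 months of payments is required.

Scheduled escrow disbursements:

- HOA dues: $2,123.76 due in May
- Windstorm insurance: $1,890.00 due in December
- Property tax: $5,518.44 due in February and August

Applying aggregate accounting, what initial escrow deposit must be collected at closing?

$3,879.54

Cushion = 2 × $1,254.22 = $2,508.44
Trial balance (start $0, +$1,254.22 each month, − disbursements):
  Apr: +$1,254.22 → $1,254.22
  May: +$1,254.22 − $2,123.76 → $384.68
  Jun: +$1,254.22 → $1,638.90
  Jul: +$1,254.22 → $2,893.12
  Aug: +$1,254.22 − $5,518.44 → -$1,371.10
  Sep: +$1,254.22 → -$116.88
  Oct: +$1,254.22 → $1,137.34
  Nov: +$1,254.22 → $2,391.56
  Dec: +$1,254.22 − $1,890.00 → $1,755.78
  Jan: +$1,254.22 → $3,010.00
  Feb: +$1,254.22 − $5,518.44 → -$1,254.22
  Mar: +$1,254.22 → $0.00
Lowest trial balance = -$1,371.10 (Aug)
Initial deposit = cushion − low point = $2,508.44 − (-$1,371.10) = $3,879.54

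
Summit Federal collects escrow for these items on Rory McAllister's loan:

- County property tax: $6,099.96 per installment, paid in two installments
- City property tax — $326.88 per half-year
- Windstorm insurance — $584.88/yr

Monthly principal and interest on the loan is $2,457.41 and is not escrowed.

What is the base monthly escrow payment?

$1,119.88

County property tax = $6,099.96 × 2 = $12,199.92 per year
City property tax = $326.88 × 2 = $653.76 per year
Windstorm insurance = $584.88 per year
Annual escrow total = $13,438.56
Per month = $13,438.56 / 12 = $1,119.88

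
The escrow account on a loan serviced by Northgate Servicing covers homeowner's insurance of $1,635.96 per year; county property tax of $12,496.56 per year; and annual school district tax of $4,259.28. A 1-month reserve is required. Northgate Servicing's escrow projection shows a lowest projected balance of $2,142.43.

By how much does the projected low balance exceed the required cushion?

Homeowner's insurance = $1,635.96/yr
County property tax = $12,496.56/yr
School district tax = $4,259.28/yr
Total annual escrow = $1,635.96 + $12,496.56 + $4,259.28 = $18,391.80
Monthly = $18,391.80 / 12 = $1,532.65
Required cushion = 1 × $1,532.65 = $1,532.65
Excess over cushion: $2,142.43 − $1,532.65 = $609.78

$609.78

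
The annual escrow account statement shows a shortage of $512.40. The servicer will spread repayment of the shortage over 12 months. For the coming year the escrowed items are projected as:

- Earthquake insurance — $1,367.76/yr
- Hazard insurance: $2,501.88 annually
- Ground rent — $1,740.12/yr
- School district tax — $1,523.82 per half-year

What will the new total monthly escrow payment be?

$764.15

Earthquake insurance: $1,367.76 per year
Hazard insurance: $2,501.88 per year
Ground rent: $1,740.12 per year
School district tax: $1,523.82 × 2 = $3,047.64 per year
Total per year = $8,657.40
Monthly = $8,657.40 ÷ 12 = $721.45
Shortage spread = $512.40 / 12 = $42.70/mo
New monthly escrow = $721.45 + $42.70 = $764.15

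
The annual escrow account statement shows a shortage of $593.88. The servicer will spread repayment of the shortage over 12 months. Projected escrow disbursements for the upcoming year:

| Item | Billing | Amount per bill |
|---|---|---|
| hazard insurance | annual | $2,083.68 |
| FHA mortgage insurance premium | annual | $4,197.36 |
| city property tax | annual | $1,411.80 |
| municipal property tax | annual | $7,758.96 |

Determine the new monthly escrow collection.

$1,337.14

Hazard insurance — $2,083.68/yr
FHA mortgage insurance premium — $4,197.36/yr
City property tax — $1,411.80/yr
Municipal property tax — $7,758.96/yr
Total annual escrow = $2,083.68 + $4,197.36 + $1,411.80 + $7,758.96 = $15,451.80
Monthly escrow = $15,451.80 / 12 = $1,287.65
Shortage spread = $593.88 / 12 = $49.49/mo
Adjusted monthly = $1,287.65 + $49.49 = $1,337.14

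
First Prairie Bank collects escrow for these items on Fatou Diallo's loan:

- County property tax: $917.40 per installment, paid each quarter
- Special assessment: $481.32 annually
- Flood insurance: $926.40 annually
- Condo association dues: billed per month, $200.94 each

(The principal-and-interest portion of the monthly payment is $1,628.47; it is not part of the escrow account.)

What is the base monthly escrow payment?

$624.05

County property tax — $917.40 × 4 = $3,669.60/yr
Special assessment — $481.32/yr
Flood insurance — $926.40/yr
Condo association dues — $200.94 × 12 = $2,411.28/yr
Total per year = $3,669.60 + $481.32 + $926.40 + $2,411.28 = $7,488.60
Monthly = $7,488.60 ÷ 12 = $624.05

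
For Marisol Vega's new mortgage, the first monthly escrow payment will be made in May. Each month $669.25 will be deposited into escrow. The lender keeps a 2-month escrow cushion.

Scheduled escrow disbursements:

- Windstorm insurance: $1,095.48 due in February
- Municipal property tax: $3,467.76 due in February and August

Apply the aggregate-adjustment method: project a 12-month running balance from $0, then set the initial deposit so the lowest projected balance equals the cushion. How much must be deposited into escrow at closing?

$2,677.00

Cushion = 2 × $669.25 = $1,338.50
Trial balance (start $0, +$669.25 each month, − disbursements):
  May: +$669.25 → $669.25
  Jun: +$669.25 → $1,338.50
  Jul: +$669.25 → $2,007.75
  Aug: +$669.25 − $3,467.76 → -$790.76
  Sep: +$669.25 → -$121.51
  Oct: +$669.25 → $547.74
  Nov: +$669.25 → $1,216.99
  Dec: +$669.25 → $1,886.24
  Jan: +$669.25 → $2,555.49
  Feb: +$669.25 − $4,563.24 → -$1,338.50
  Mar: +$669.25 → -$669.25
  Apr: +$669.25 → $0.00
Lowest trial balance = -$1,338.50 (Feb)
Initial deposit = cushion − low point = $1,338.50 − (-$1,338.50) = $2,677.00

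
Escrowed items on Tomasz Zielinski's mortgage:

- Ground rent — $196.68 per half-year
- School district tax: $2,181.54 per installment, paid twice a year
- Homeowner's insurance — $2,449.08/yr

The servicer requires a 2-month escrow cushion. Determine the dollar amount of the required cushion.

Ground rent = $196.68 × 2 = $393.36/yr
School district tax = $2,181.54 × 2 = $4,363.08/yr
Homeowner's insurance = $2,449.08/yr
Combined annual = $393.36 + $4,363.08 + $2,449.08 = $7,205.52
Per month = $7,205.52 ÷ 12 = $600.46
Required cushion = 2 × $600.46 = $1,200.92

$1,200.92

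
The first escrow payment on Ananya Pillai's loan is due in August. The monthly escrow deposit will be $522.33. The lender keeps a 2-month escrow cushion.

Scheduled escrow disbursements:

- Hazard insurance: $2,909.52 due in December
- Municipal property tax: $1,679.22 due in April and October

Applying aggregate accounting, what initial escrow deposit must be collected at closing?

Cushion = 2 × $522.33 = $1,044.66
Trial balance (start $0, +$522.33 each month, − disbursements):
  Aug: +$522.33 → $522.33
  Sep: +$522.33 → $1,044.66
  Oct: +$522.33 − $1,679.22 → -$112.23
  Nov: +$522.33 → $410.10
  Dec: +$522.33 − $2,909.52 → -$1,977.09
  Jan: +$522.33 → -$1,454.76
  Feb: +$522.33 → -$932.43
  Mar: +$522.33 → -$410.10
  Apr: +$522.33 − $1,679.22 → -$1,566.99
  May: +$522.33 → -$1,044.66
  Jun: +$522.33 → -$522.33
  Jul: +$522.33 → $0.00
Lowest trial balance = -$1,977.09 (Dec)
Initial deposit = cushion − low point = $1,044.66 − (-$1,977.09) = $3,021.75

$3,021.75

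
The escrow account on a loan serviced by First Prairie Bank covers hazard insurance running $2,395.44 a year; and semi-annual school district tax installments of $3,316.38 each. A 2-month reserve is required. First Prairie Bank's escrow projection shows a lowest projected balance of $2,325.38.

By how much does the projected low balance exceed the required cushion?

Hazard insurance = $2,395.44/yr
School district tax = $3,316.38 × 2 = $6,632.76/yr
Total per year = $2,395.44 + $6,632.76 = $9,028.20
Base monthly escrow = $9,028.20 ÷ 12 = $752.35
Required cushion = 2 × $752.35 = $1,504.70
Excess over cushion: $2,325.38 − $1,504.70 = $820.68

$820.68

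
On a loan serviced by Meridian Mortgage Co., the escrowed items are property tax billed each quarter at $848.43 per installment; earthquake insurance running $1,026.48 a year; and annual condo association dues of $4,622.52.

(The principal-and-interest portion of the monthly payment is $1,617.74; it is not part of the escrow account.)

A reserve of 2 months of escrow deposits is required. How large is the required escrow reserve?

$1,507.12

Property tax — $848.43 × 4 = $3,393.72 annually
Earthquake insurance — $1,026.48 annually
Condo association dues — $4,622.52 annually
Combined annual = $9,042.72
Monthly escrow = $9,042.72 ÷ 12 = $753.56
Reserve = 2 × $753.56 = $1,507.12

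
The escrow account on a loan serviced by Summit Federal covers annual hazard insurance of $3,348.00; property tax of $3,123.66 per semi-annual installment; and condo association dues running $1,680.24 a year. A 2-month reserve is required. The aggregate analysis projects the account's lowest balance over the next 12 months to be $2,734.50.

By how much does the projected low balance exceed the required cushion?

$855.24

Hazard insurance — $3,348.00 per year
Property tax — $3,123.66 × 2 = $6,247.32 per year
Condo association dues — $1,680.24 per year
Combined annual = $3,348.00 + $6,247.32 + $1,680.24 = $11,275.56
Per month = $11,275.56 / 12 = $939.63
Cushion = 2 × $939.63 = $1,879.26
Surplus = $2,734.50 − $1,879.26 = $855.24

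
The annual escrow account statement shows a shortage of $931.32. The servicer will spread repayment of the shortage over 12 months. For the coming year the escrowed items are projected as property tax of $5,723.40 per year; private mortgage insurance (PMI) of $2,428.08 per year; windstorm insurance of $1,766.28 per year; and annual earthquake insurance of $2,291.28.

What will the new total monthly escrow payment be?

$1,095.03

Property tax — $5,723.40 per year
Private mortgage insurance (PMI) — $2,428.08 per year
Windstorm insurance — $1,766.28 per year
Earthquake insurance — $2,291.28 per year
Yearly total = $5,723.40 + $2,428.08 + $1,766.28 + $2,291.28 = $12,209.04
Base monthly escrow = $12,209.04 / 12 = $1,017.42
Shortage spread = $931.32 ÷ 12 = $77.61/mo
New monthly escrow = $1,017.42 + $77.61 = $1,095.03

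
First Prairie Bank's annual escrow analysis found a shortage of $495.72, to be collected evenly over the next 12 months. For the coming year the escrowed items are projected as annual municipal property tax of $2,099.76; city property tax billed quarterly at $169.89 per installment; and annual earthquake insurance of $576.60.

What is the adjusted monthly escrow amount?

Municipal property tax — $2,099.76
City property tax — $169.89 × 4 = $679.56
Earthquake insurance — $576.60
Total per year = $2,099.76 + $679.56 + $576.60 = $3,355.92
Monthly = $3,355.92 / 12 = $279.66
Monthly shortage recovery: $495.72 / 12 = $41.31
Adjusted monthly = $279.66 + $41.31 = $320.97

$320.97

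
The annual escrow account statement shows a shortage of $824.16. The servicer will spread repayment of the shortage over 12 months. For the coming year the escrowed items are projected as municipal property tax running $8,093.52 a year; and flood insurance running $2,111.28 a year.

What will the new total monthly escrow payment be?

$919.08

Municipal property tax: $8,093.52
Flood insurance: $2,111.28
Total annual escrow = $8,093.52 + $2,111.28 = $10,204.80
Per month = $10,204.80 ÷ 12 = $850.40
Shortage spread = $824.16 / 12 = $68.68/mo
New monthly escrow = $850.40 + $68.68 = $919.08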